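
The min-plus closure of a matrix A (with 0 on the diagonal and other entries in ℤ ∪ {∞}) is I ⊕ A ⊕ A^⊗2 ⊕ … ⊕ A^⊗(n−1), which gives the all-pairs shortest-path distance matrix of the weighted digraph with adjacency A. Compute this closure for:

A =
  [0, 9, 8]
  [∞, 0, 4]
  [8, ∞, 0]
Closure =
  [0, 9, 8]
  [12, 0, 4]
  [8, 17, 0]

This is the Floyd-Warshall all-pairs shortest-path computation. For each intermediate vertex k = 0, 1, …, 2, update dist[i][j] ← min(dist[i][j], dist[i][k] + dist[k][j]). The final matrix gives, for each (i, j), the minimum total weight of any directed path from i to j (possibly empty when i = j).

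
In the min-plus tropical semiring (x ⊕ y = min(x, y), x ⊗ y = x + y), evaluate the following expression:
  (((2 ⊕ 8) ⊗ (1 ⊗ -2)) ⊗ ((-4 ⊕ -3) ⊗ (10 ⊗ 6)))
(((2 ⊕ 8) ⊗ (1 ⊗ -2)) ⊗ ((-4 ⊕ -3) ⊗ (10 ⊗ 6))) = 13

Expand innermost to outermost. Recall ⊕ takes the minimum of its arguments and ⊗ takes their sum. Working out the expression (((2 ⊕ 8) ⊗ (1 ⊗ -2)) ⊗ ((-4 ⊕ -3) ⊗ (10 ⊗ 6))) gives 13.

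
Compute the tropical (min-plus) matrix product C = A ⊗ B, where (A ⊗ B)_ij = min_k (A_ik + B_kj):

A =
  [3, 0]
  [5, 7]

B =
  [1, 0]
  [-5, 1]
A ⊗ B =
  [-5, 1]
  [2, 5]

Apply the min-plus product entry-by-entry:
  C[0][0] = min over k of (A[0][0] + B[0][0] = 3 + 1 = 4, A[0][1] + B[1][0] = 0 + -5 = -5) = -5 (attained at k = 1)
  C[0][1] = min over k of (A[0][0] + B[0][1] = 3 + 0 = 3, A[0][1] + B[1][1] = 0 + 1 = 1) = 1 (attained at k = 1)
  C[1][0] = min over k of (A[1][0] + B[0][0] = 5 + 1 = 6, A[1][1] + B[1][0] = 7 + -5 = 2) = 2 (attained at k = 1)
  C[1][1] = min over k of (A[1][0] + B[0][1] = 5 + 0 = 5, A[1][1] + B[1][1] = 7 + 1 = 8) = 5 (attained at k = 0)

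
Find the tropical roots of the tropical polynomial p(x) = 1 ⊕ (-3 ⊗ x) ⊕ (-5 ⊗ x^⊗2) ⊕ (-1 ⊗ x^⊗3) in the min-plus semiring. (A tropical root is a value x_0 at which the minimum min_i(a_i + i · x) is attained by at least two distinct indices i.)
Roots: {-4, 2, 4}

Each tropical root is a break point of the lower envelope of the lines y = a_i + i · x (there are 4 lines, with slopes 0, 1, ..., 3). Only the lines that attain the minimum somewhere contribute to roots; other lines are dominated. Here the surviving (envelope) indices are i = 3, i = 2, i = 1, i = 0.
Intersections between consecutive envelope lines give the roots: for adjacent envelope indices i < j the intersection is x = (a_i − a_j) / (j − i). Reading off the sorted break points: {-4, 2, 4}.
Verification: at each break x_0, at least two indices attain the minimum of min_i(a_i + i · x_0).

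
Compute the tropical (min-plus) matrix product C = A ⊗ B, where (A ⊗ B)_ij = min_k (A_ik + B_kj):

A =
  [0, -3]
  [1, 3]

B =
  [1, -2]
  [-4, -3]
A ⊗ B =
  [-7, -6]
  [-1, -1]

Apply the min-plus product entry-by-entry:
  C[0][0] = min over k of (A[0][0] + B[0][0] = 0 + 1 = 1, A[0][1] + B[1][0] = -3 + -4 = -7) = -7 (attained at k = 1)
  C[0][1] = min over k of (A[0][0] + B[0][1] = 0 + -2 = -2, A[0][1] + B[1][1] = -3 + -3 = -6) = -6 (attained at k = 1)
  C[1][0] = min over k of (A[1][0] + B[0][0] = 1 + 1 = 2, A[1][1] + B[1][0] = 3 + -4 = -1) = -1 (attained at k = 1)
  C[1][1] = min over k of (A[1][0] + B[0][1] = 1 + -2 = -1, A[1][1] + B[1][1] = 3 + -3 = 0) = -1 (attained at k = 0)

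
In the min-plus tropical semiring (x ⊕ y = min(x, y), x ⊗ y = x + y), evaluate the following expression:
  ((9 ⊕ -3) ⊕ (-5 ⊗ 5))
((9 ⊕ -3) ⊕ (-5 ⊗ 5)) = -3

Expand innermost to outermost. Recall ⊕ takes the minimum of its arguments and ⊗ takes their sum. Working out the expression ((9 ⊕ -3) ⊕ (-5 ⊗ 5)) gives -3.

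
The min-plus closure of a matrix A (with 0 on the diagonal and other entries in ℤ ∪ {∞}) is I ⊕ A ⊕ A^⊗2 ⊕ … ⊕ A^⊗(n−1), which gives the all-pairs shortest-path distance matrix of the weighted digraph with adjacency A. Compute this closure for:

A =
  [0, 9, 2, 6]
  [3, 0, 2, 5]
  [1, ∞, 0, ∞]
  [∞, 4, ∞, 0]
Closure =
  [0, 9, 2, 6]
  [3, 0, 2, 5]
  [1, 10, 0, 7]
  [7, 4, 6, 0]

This is the Floyd-Warshall all-pairs shortest-path computation. For each intermediate vertex k = 0, 1, …, 3, update dist[i][j] ← min(dist[i][j], dist[i][k] + dist[k][j]). The final matrix gives, for each (i, j), the minimum total weight of any directed path from i to j (possibly empty when i = j).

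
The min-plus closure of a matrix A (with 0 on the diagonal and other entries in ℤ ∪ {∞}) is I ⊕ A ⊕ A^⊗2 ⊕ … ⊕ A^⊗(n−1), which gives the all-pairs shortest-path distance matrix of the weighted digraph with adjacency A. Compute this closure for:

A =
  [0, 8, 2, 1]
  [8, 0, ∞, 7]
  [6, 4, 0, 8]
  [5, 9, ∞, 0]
Closure =
  [0, 6, 2, 1]
  [8, 0, 10, 7]
  [6, 4, 0, 7]
  [5, 9, 7, 0]

This is the Floyd-Warshall all-pairs shortest-path computation. For each intermediate vertex k = 0, 1, …, 3, update dist[i][j] ← min(dist[i][j], dist[i][k] + dist[k][j]). The final matrix gives, for each (i, j), the minimum total weight of any directed path from i to j (possibly empty when i = j).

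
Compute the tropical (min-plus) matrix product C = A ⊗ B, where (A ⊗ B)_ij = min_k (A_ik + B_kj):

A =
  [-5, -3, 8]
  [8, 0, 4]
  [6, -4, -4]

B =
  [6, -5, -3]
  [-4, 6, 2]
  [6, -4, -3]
A ⊗ B =
  [-7, -10, -8]
  [-4, 0, 1]
  [-8, -8, -7]

Apply the min-plus product entry-by-entry:
  C[0][0] = min over k of (A[0][0] + B[0][0] = -5 + 6 = 1, A[0][1] + B[1][0] = -3 + -4 = -7, A[0][2] + B[2][0] = 8 + 6 = 14) = -7 (attained at k = 1)
  C[0][1] = min over k of (A[0][0] + B[0][1] = -5 + -5 = -10, A[0][1] + B[1][1] = -3 + 6 = 3, A[0][2] + B[2][1] = 8 + -4 = 4) = -10 (attained at k = 0)
  C[0][2] = min over k of (A[0][0] + B[0][2] = -5 + -3 = -8, A[0][1] + B[1][2] = -3 + 2 = -1, A[0][2] + B[2][2] = 8 + -3 = 5) = -8 (attained at k = 0)
  C[1][0] = min over k of (A[1][0] + B[0][0] = 8 + 6 = 14, A[1][1] + B[1][0] = 0 + -4 = -4, A[1][2] + B[2][0] = 4 + 6 = 10) = -4 (attained at k = 1)
  C[1][1] = min over k of (A[1][0] + B[0][1] = 8 + -5 = 3, A[1][1] + B[1][1] = 0 + 6 = 6, A[1][2] + B[2][1] = 4 + -4 = 0) = 0 (attained at k = 2)
  C[1][2] = min over k of (A[1][0] + B[0][2] = 8 + -3 = 5, A[1][1] + B[1][2] = 0 + 2 = 2, A[1][2] + B[2][2] = 4 + -3 = 1) = 1 (attained at k = 2)
  C[2][0] = min over k of (A[2][0] + B[0][0] = 6 + 6 = 12, A[2][1] + B[1][0] = -4 + -4 = -8, A[2][2] + B[2][0] = -4 + 6 = 2) = -8 (attained at k = 1)
  C[2][1] = min over k of (A[2][0] + B[0][1] = 6 + -5 = 1, A[2][1] + B[1][1] = -4 + 6 = 2, A[2][2] + B[2][1] = -4 + -4 = -8) = -8 (attained at k = 2)
  C[2][2] = min over k of (A[2][0] + B[0][2] = 6 + -3 = 3, A[2][1] + B[1][2] = -4 + 2 = -2, A[2][2] + B[2][2] = -4 + -3 = -7) = -7 (attained at k = 2)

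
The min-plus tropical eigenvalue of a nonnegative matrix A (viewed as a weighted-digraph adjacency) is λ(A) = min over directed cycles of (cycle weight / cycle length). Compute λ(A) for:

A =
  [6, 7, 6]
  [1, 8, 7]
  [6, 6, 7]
λ(A) = 4

Enumerate directed cycles and compute their means (weight / length). Sample:
  cycle 0 → 0: weight = 6, length = 1, mean = 6/1 ≈ 6.000
  cycle 1 → 1: weight = 8, length = 1, mean = 8/1 ≈ 8.000
  cycle 2 → 2: weight = 7, length = 1, mean = 7/1 ≈ 7.000
  cycle 0 → 1 → 0: weight = 8, length = 2, mean = 8/2 ≈ 4.000
  cycle 0 → 2 → 0: weight = 12, length = 2, mean = 12/2 ≈ 6.000
  cycle 1 → 0 → 1: weight = 8, length = 2, mean = 8/2 ≈ 4.000
Minimum mean = 4.000, attained e.g. along the cycle 0 → 1 → 0 with weight 8 and length 2. So λ(A) = 8/2 = 4.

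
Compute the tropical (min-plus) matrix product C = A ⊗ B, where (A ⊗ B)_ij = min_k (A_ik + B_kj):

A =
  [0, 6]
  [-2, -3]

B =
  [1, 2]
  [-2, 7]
A ⊗ B =
  [1, 2]
  [-5, 0]

Apply the min-plus product entry-by-entry:
  C[0][0] = min over k of (A[0][0] + B[0][0] = 0 + 1 = 1, A[0][1] + B[1][0] = 6 + -2 = 4) = 1 (attained at k = 0)
  C[0][1] = min over k of (A[0][0] + B[0][1] = 0 + 2 = 2, A[0][1] + B[1][1] = 6 + 7 = 13) = 2 (attained at k = 0)
  C[1][0] = min over k of (A[1][0] + B[0][0] = -2 + 1 = -1, A[1][1] + B[1][0] = -3 + -2 = -5) = -5 (attained at k = 1)
  C[1][1] = min over k of (A[1][0] + B[0][1] = -2 + 2 = 0, A[1][1] + B[1][1] = -3 + 7 = 4) = 0 (attained at k = 0)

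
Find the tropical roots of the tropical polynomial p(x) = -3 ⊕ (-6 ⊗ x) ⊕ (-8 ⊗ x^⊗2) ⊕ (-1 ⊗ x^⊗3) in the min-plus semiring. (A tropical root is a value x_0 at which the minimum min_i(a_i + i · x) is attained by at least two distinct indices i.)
Roots: {-7, 2, 3}

Each tropical root is a break point of the lower envelope of the lines y = a_i + i · x (there are 4 lines, with slopes 0, 1, ..., 3). Only the lines that attain the minimum somewhere contribute to roots; other lines are dominated. Here the surviving (envelope) indices are i = 3, i = 2, i = 1, i = 0.
Intersections between consecutive envelope lines give the roots: for adjacent envelope indices i < j the intersection is x = (a_i − a_j) / (j − i). Reading off the sorted break points: {-7, 2, 3}.
Verification: at each break x_0, at least two indices attain the minimum of min_i(a_i + i · x_0).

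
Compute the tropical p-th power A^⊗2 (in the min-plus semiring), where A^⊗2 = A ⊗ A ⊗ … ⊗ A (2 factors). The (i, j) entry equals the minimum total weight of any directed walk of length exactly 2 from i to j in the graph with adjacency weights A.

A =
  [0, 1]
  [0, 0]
A^⊗2 =
  [0, 1]
  [0, 0]

Each entry (A^⊗2)_ij equals the minimum over all length-2 walks i = v_0 → v_1 → … → v_2 = j of Σ_t A[v_t][v_{t+1}]. For example, for (i, j) = (0, 1) we minimise over 2 possible intermediate vertex sequences; the minimum is 1, attained along the walk 0 → 0 → 1.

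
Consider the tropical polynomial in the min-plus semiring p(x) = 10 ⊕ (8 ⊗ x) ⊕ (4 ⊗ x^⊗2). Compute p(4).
p(4) = 10

A tropical monomial a ⊗ x^⊗i evaluates to a + i · x. Evaluating each term at x = 4:
  Term 0 contributes 10 + 0 · 4 = 10
  Term 1 contributes 8 + 1 · 4 = 12
  Term 2 contributes 4 + 2 · 4 = 12
p(4) = ⊕ of these = min[10, 12, 12] = 10.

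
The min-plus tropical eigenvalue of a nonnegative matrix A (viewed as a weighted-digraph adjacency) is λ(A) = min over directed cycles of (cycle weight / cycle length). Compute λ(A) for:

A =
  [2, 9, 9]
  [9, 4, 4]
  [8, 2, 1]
λ(A) = 1

Enumerate directed cycles and compute their means (weight / length). Sample:
  cycle 0 → 0: weight = 2, length = 1, mean = 2/1 ≈ 2.000
  cycle 1 → 1: weight = 4, length = 1, mean = 4/1 ≈ 4.000
  cycle 2 → 2: weight = 1, length = 1, mean = 1/1 ≈ 1.000
  cycle 0 → 1 → 0: weight = 18, length = 2, mean = 18/2 ≈ 9.000
  cycle 0 → 2 → 0: weight = 17, length = 2, mean = 17/2 ≈ 8.500
  cycle 1 → 0 → 1: weight = 18, length = 2, mean = 18/2 ≈ 9.000
Minimum mean = 1.000, attained e.g. along the cycle 2 → 2 with weight 1 and length 1. So λ(A) = 1/1 = 1.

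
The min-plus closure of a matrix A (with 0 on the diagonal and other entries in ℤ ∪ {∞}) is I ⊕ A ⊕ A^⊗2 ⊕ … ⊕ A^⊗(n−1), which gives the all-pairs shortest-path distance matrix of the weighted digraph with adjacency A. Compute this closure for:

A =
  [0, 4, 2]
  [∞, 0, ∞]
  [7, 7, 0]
Closure =
  [0, 4, 2]
  [∞, 0, ∞]
  [7, 7, 0]

This is the Floyd-Warshall all-pairs shortest-path computation. For each intermediate vertex k = 0, 1, …, 2, update dist[i][j] ← min(dist[i][j], dist[i][k] + dist[k][j]). The final matrix gives, for each (i, j), the minimum total weight of any directed path from i to j (possibly empty when i = j).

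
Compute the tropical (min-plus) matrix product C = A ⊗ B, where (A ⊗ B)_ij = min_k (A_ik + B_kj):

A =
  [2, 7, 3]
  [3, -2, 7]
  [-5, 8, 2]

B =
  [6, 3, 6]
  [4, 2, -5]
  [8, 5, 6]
A ⊗ B =
  [8, 5, 2]
  [2, 0, -7]
  [1, -2, 1]

Apply the min-plus product entry-by-entry:
  C[0][0] = min over k of (A[0][0] + B[0][0] = 2 + 6 = 8, A[0][1] + B[1][0] = 7 + 4 = 11, A[0][2] + B[2][0] = 3 + 8 = 11) = 8 (attained at k = 0)
  C[0][1] = min over k of (A[0][0] + B[0][1] = 2 + 3 = 5, A[0][1] + B[1][1] = 7 + 2 = 9, A[0][2] + B[2][1] = 3 + 5 = 8) = 5 (attained at k = 0)
  C[0][2] = min over k of (A[0][0] + B[0][2] = 2 + 6 = 8, A[0][1] + B[1][2] = 7 + -5 = 2, A[0][2] + B[2][2] = 3 + 6 = 9) = 2 (attained at k = 1)
  C[1][0] = min over k of (A[1][0] + B[0][0] = 3 + 6 = 9, A[1][1] + B[1][0] = -2 + 4 = 2, A[1][2] + B[2][0] = 7 + 8 = 15) = 2 (attained at k = 1)
  C[1][1] = min over k of (A[1][0] + B[0][1] = 3 + 3 = 6, A[1][1] + B[1][1] = -2 + 2 = 0, A[1][2] + B[2][1] = 7 + 5 = 12) = 0 (attained at k = 1)
  C[1][2] = min over k of (A[1][0] + B[0][2] = 3 + 6 = 9, A[1][1] + B[1][2] = -2 + -5 = -7, A[1][2] + B[2][2] = 7 + 6 = 13) = -7 (attained at k = 1)
  C[2][0] = min over k of (A[2][0] + B[0][0] = -5 + 6 = 1, A[2][1] + B[1][0] = 8 + 4 = 12, A[2][2] + B[2][0] = 2 + 8 = 10) = 1 (attained at k = 0)
  C[2][1] = min over k of (A[2][0] + B[0][1] = -5 + 3 = -2, A[2][1] + B[1][1] = 8 + 2 = 10, A[2][2] + B[2][1] = 2 + 5 = 7) = -2 (attained at k = 0)
  C[2][2] = min over k of (A[2][0] + B[0][2] = -5 + 6 = 1, A[2][1] + B[1][2] = 8 + -5 = 3, A[2][2] + B[2][2] = 2 + 6 = 8) = 1 (attained at k = 0)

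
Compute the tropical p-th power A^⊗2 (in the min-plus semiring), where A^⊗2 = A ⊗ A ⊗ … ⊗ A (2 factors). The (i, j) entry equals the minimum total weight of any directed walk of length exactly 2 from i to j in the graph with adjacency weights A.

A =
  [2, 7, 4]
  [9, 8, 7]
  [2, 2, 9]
A^⊗2 =
  [4, 6, 6]
  [9, 9, 13]
  [4, 9, 6]

Each entry (A^⊗2)_ij equals the minimum over all length-2 walks i = v_0 → v_1 → … → v_2 = j of Σ_t A[v_t][v_{t+1}]. For example, for (i, j) = (0, 2) we minimise over 3 possible intermediate vertex sequences; the minimum is 6, attained along the walk 0 → 0 → 2.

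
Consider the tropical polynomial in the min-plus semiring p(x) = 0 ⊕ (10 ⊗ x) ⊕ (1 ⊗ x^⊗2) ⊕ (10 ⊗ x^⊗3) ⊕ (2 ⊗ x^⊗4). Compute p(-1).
p(-1) = -2

A tropical monomial a ⊗ x^⊗i evaluates to a + i · x. Evaluating each term at x = -1:
  Term 0 contributes 0 + 0 · -1 = 0
  Term 1 contributes 10 + 1 · -1 = 9
  Term 2 contributes 1 + 2 · -1 = -1
  Term 3 contributes 10 + 3 · -1 = 7
  Term 4 contributes 2 + 4 · -1 = -2
p(-1) = ⊕ of these = min[0, 9, -1, 7, -2] = -2.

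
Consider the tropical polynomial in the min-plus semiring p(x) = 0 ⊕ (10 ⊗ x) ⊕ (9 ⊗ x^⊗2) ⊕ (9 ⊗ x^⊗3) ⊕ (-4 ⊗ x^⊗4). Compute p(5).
p(5) = 0

A tropical monomial a ⊗ x^⊗i evaluates to a + i · x. Evaluating each term at x = 5:
  Term 0 contributes 0 + 0 · 5 = 0
  Term 1 contributes 10 + 1 · 5 = 15
  Term 2 contributes 9 + 2 · 5 = 19
  Term 3 contributes 9 + 3 · 5 = 24
  Term 4 contributes -4 + 4 · 5 = 16
p(5) = ⊕ of these = min[0, 15, 19, 24, 16] = 0.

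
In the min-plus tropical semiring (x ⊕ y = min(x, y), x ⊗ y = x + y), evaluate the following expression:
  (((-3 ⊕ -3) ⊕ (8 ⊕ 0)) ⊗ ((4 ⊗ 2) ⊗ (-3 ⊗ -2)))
(((-3 ⊕ -3) ⊕ (8 ⊕ 0)) ⊗ ((4 ⊗ 2) ⊗ (-3 ⊗ -2))) = -2

Expand innermost to outermost. Recall ⊕ takes the minimum of its arguments and ⊗ takes their sum. Working out the expression (((-3 ⊕ -3) ⊕ (8 ⊕ 0)) ⊗ ((4 ⊗ 2) ⊗ (-3 ⊗ -2))) gives -2.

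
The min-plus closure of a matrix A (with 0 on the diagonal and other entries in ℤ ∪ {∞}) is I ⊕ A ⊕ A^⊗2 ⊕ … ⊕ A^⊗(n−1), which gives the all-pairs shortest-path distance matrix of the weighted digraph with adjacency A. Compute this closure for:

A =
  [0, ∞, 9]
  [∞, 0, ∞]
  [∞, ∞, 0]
Closure =
  [0, ∞, 9]
  [∞, 0, ∞]
  [∞, ∞, 0]

This is the Floyd-Warshall all-pairs shortest-path computation. For each intermediate vertex k = 0, 1, …, 2, update dist[i][j] ← min(dist[i][j], dist[i][k] + dist[k][j]). The final matrix gives, for each (i, j), the minimum total weight of any directed path from i to j (possibly empty when i = j).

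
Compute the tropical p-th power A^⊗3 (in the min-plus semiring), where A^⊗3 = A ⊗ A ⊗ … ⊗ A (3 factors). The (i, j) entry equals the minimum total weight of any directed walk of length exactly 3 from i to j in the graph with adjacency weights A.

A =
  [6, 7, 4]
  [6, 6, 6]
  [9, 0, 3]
A^⊗3 =
  [10, 7, 10]
  [12, 9, 12]
  [9, 6, 9]

Each entry (A^⊗3)_ij equals the minimum over all length-3 walks i = v_0 → v_1 → … → v_3 = j of Σ_t A[v_t][v_{t+1}]. For example, for (i, j) = (0, 2) we minimise over 9 possible intermediate vertex sequences; the minimum is 10, attained along the walk 0 → 2 → 1 → 2.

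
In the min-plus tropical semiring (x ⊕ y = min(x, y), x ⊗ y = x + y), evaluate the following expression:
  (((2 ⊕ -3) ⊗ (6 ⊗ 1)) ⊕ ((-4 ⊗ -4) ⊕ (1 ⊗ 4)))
(((2 ⊕ -3) ⊗ (6 ⊗ 1)) ⊕ ((-4 ⊗ -4) ⊕ (1 ⊗ 4))) = -8

Expand innermost to outermost. Recall ⊕ takes the minimum of its arguments and ⊗ takes their sum. Working out the expression (((2 ⊕ -3) ⊗ (6 ⊗ 1)) ⊕ ((-4 ⊗ -4) ⊕ (1 ⊗ 4))) gives -8.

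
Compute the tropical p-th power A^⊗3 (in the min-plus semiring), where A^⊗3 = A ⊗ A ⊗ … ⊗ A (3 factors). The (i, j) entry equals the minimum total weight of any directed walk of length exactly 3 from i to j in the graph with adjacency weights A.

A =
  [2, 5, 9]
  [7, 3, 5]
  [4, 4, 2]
A^⊗3 =
  [6, 9, 12]
  [11, 9, 9]
  [8, 8, 6]

Each entry (A^⊗3)_ij equals the minimum over all length-3 walks i = v_0 → v_1 → … → v_3 = j of Σ_t A[v_t][v_{t+1}]. For example, for (i, j) = (0, 2) we minimise over 9 possible intermediate vertex sequences; the minimum is 12, attained along the walk 0 → 0 → 1 → 2.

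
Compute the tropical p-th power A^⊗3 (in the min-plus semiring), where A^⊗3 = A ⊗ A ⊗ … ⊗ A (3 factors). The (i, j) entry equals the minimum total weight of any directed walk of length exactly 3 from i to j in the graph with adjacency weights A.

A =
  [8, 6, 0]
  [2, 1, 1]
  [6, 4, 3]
A^⊗3 =
  [6, 5, 5]
  [4, 3, 3]
  [7, 6, 6]

Each entry (A^⊗3)_ij equals the minimum over all length-3 walks i = v_0 → v_1 → … → v_3 = j of Σ_t A[v_t][v_{t+1}]. For example, for (i, j) = (0, 2) we minimise over 9 possible intermediate vertex sequences; the minimum is 5, attained along the walk 0 → 2 → 1 → 2.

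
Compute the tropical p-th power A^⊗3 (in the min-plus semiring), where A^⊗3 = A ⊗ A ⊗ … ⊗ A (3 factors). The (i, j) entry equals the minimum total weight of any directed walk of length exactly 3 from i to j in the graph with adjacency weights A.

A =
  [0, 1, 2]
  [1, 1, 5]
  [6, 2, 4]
A^⊗3 =
  [0, 1, 2]
  [1, 2, 3]
  [3, 4, 5]

Each entry (A^⊗3)_ij equals the minimum over all length-3 walks i = v_0 → v_1 → … → v_3 = j of Σ_t A[v_t][v_{t+1}]. For example, for (i, j) = (0, 2) we minimise over 9 possible intermediate vertex sequences; the minimum is 2, attained along the walk 0 → 0 → 0 → 2.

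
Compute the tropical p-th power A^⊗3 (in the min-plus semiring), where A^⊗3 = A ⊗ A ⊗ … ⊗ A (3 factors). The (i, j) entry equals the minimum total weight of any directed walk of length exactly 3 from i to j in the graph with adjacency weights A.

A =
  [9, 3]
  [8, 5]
A^⊗3 =
  [16, 13]
  [18, 15]

Each entry (A^⊗3)_ij equals the minimum over all length-3 walks i = v_0 → v_1 → … → v_3 = j of Σ_t A[v_t][v_{t+1}]. For example, for (i, j) = (0, 1) we minimise over 4 possible intermediate vertex sequences; the minimum is 13, attained along the walk 0 → 1 → 1 → 1.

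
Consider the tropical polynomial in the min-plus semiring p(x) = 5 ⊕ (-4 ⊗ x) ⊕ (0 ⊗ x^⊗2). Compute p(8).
p(8) = 4

A tropical monomial a ⊗ x^⊗i evaluates to a + i · x. Evaluating each term at x = 8:
  Term 0 contributes 5 + 0 · 8 = 5
  Term 1 contributes -4 + 1 · 8 = 4
  Term 2 contributes 0 + 2 · 8 = 16
p(8) = ⊕ of these = min[5, 4, 16] = 4.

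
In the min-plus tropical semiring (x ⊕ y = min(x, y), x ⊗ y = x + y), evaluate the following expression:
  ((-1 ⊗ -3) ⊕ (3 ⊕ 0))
((-1 ⊗ -3) ⊕ (3 ⊕ 0)) = -4

Expand innermost to outermost. Recall ⊕ takes the minimum of its arguments and ⊗ takes their sum. Working out the expression ((-1 ⊗ -3) ⊕ (3 ⊕ 0)) gives -4.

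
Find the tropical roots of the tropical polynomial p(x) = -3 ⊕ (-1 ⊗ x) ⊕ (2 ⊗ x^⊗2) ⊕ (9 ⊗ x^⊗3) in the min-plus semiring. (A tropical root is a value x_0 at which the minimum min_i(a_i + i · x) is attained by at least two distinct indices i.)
Roots: {-7, -3, -2}

Each tropical root is a break point of the lower envelope of the lines y = a_i + i · x (there are 4 lines, with slopes 0, 1, ..., 3). Only the lines that attain the minimum somewhere contribute to roots; other lines are dominated. Here the surviving (envelope) indices are i = 3, i = 2, i = 1, i = 0.
Intersections between consecutive envelope lines give the roots: for adjacent envelope indices i < j the intersection is x = (a_i − a_j) / (j − i). Reading off the sorted break points: {-7, -3, -2}.
Verification: at each break x_0, at least two indices attain the minimum of min_i(a_i + i · x_0).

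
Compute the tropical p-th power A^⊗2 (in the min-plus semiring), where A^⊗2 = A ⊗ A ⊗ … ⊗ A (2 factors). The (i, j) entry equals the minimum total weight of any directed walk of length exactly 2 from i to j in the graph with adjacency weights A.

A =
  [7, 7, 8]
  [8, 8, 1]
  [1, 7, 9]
A^⊗2 =
  [9, 14, 8]
  [2, 8, 9]
  [8, 8, 8]

Each entry (A^⊗2)_ij equals the minimum over all length-2 walks i = v_0 → v_1 → … → v_2 = j of Σ_t A[v_t][v_{t+1}]. For example, for (i, j) = (0, 2) we minimise over 3 possible intermediate vertex sequences; the minimum is 8, attained along the walk 0 → 1 → 2.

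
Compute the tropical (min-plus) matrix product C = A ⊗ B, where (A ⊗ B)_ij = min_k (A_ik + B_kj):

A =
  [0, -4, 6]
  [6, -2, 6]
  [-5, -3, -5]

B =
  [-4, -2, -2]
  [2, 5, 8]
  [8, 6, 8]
A ⊗ B =
  [-4, -2, -2]
  [0, 3, 4]
  [-9, -7, -7]

Apply the min-plus product entry-by-entry:
  C[0][0] = min over k of (A[0][0] + B[0][0] = 0 + -4 = -4, A[0][1] + B[1][0] = -4 + 2 = -2, A[0][2] + B[2][0] = 6 + 8 = 14) = -4 (attained at k = 0)
  C[0][1] = min over k of (A[0][0] + B[0][1] = 0 + -2 = -2, A[0][1] + B[1][1] = -4 + 5 = 1, A[0][2] + B[2][1] = 6 + 6 = 12) = -2 (attained at k = 0)
  C[0][2] = min over k of (A[0][0] + B[0][2] = 0 + -2 = -2, A[0][1] + B[1][2] = -4 + 8 = 4, A[0][2] + B[2][2] = 6 + 8 = 14) = -2 (attained at k = 0)
  C[1][0] = min over k of (A[1][0] + B[0][0] = 6 + -4 = 2, A[1][1] + B[1][0] = -2 + 2 = 0, A[1][2] + B[2][0] = 6 + 8 = 14) = 0 (attained at k = 1)
  C[1][1] = min over k of (A[1][0] + B[0][1] = 6 + -2 = 4, A[1][1] + B[1][1] = -2 + 5 = 3, A[1][2] + B[2][1] = 6 + 6 = 12) = 3 (attained at k = 1)
  C[1][2] = min over k of (A[1][0] + B[0][2] = 6 + -2 = 4, A[1][1] + B[1][2] = -2 + 8 = 6, A[1][2] + B[2][2] = 6 + 8 = 14) = 4 (attained at k = 0)
  C[2][0] = min over k of (A[2][0] + B[0][0] = -5 + -4 = -9, A[2][1] + B[1][0] = -3 + 2 = -1, A[2][2] + B[2][0] = -5 + 8 = 3) = -9 (attained at k = 0)
  C[2][1] = min over k of (A[2][0] + B[0][1] = -5 + -2 = -7, A[2][1] + B[1][1] = -3 + 5 = 2, A[2][2] + B[2][1] = -5 + 6 = 1) = -7 (attained at k = 0)
  C[2][2] = min over k of (A[2][0] + B[0][2] = -5 + -2 = -7, A[2][1] + B[1][2] = -3 + 8 = 5, A[2][2] + B[2][2] = -5 + 8 = 3) = -7 (attained at k = 0)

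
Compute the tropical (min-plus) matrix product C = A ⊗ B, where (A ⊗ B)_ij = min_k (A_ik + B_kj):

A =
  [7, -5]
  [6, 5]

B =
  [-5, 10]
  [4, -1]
A ⊗ B =
  [-1, -6]
  [1, 4]

Apply the min-plus product entry-by-entry:
  C[0][0] = min over k of (A[0][0] + B[0][0] = 7 + -5 = 2, A[0][1] + B[1][0] = -5 + 4 = -1) = -1 (attained at k = 1)
  C[0][1] = min over k of (A[0][0] + B[0][1] = 7 + 10 = 17, A[0][1] + B[1][1] = -5 + -1 = -6) = -6 (attained at k = 1)
  C[1][0] = min over k of (A[1][0] + B[0][0] = 6 + -5 = 1, A[1][1] + B[1][0] = 5 + 4 = 9) = 1 (attained at k = 0)
  C[1][1] = min over k of (A[1][0] + B[0][1] = 6 + 10 = 16, A[1][1] + B[1][1] = 5 + -1 = 4) = 4 (attained at k = 1)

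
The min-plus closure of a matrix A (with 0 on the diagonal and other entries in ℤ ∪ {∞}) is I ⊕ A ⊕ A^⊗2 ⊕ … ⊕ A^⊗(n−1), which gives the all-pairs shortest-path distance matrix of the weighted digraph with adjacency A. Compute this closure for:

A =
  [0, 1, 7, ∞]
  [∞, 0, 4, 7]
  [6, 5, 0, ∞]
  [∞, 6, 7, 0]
Closure =
  [0, 1, 5, 8]
  [10, 0, 4, 7]
  [6, 5, 0, 12]
  [13, 6, 7, 0]

This is the Floyd-Warshall all-pairs shortest-path computation. For each intermediate vertex k = 0, 1, …, 3, update dist[i][j] ← min(dist[i][j], dist[i][k] + dist[k][j]). The final matrix gives, for each (i, j), the minimum total weight of any directed path from i to j (possibly empty when i = j).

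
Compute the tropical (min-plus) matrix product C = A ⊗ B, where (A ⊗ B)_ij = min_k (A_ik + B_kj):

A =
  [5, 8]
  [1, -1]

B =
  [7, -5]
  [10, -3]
A ⊗ B =
  [12, 0]
  [8, -4]

Apply the min-plus product entry-by-entry:
  C[0][0] = min over k of (A[0][0] + B[0][0] = 5 + 7 = 12, A[0][1] + B[1][0] = 8 + 10 = 18) = 12 (attained at k = 0)
  C[0][1] = min over k of (A[0][0] + B[0][1] = 5 + -5 = 0, A[0][1] + B[1][1] = 8 + -3 = 5) = 0 (attained at k = 0)
  C[1][0] = min over k of (A[1][0] + B[0][0] = 1 + 7 = 8, A[1][1] + B[1][0] = -1 + 10 = 9) = 8 (attained at k = 0)
  C[1][1] = min over k of (A[1][0] + B[0][1] = 1 + -5 = -4, A[1][1] + B[1][1] = -1 + -3 = -4) = -4 (attained at k = 0)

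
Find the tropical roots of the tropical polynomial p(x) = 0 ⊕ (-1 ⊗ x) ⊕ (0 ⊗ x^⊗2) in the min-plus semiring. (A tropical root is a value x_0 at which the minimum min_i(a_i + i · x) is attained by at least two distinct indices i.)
Roots: {-1, 1}

Each tropical root is a break point of the lower envelope of the lines y = a_i + i · x (there are 3 lines, with slopes 0, 1, ..., 2). Only the lines that attain the minimum somewhere contribute to roots; other lines are dominated. Here the surviving (envelope) indices are i = 2, i = 1, i = 0.
Intersections between consecutive envelope lines give the roots: for adjacent envelope indices i < j the intersection is x = (a_i − a_j) / (j − i). Reading off the sorted break points: {-1, 1}.
Verification: at each break x_0, at least two indices attain the minimum of min_i(a_i + i · x_0).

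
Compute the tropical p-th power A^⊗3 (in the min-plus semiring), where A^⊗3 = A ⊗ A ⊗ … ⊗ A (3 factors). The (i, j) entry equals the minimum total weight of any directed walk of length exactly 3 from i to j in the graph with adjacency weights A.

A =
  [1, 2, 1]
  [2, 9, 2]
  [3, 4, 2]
A^⊗3 =
  [3, 4, 3]
  [4, 5, 4]
  [5, 6, 5]

Each entry (A^⊗3)_ij equals the minimum over all length-3 walks i = v_0 → v_1 → … → v_3 = j of Σ_t A[v_t][v_{t+1}]. For example, for (i, j) = (0, 2) we minimise over 9 possible intermediate vertex sequences; the minimum is 3, attained along the walk 0 → 0 → 0 → 2.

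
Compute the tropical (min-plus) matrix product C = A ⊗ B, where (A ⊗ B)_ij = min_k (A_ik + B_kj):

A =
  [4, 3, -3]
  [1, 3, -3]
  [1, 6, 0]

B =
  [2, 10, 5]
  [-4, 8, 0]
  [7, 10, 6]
A ⊗ B =
  [-1, 7, 3]
  [-1, 7, 3]
  [2, 10, 6]

Apply the min-plus product entry-by-entry:
  C[0][0] = min over k of (A[0][0] + B[0][0] = 4 + 2 = 6, A[0][1] + B[1][0] = 3 + -4 = -1, A[0][2] + B[2][0] = -3 + 7 = 4) = -1 (attained at k = 1)
  C[0][1] = min over k of (A[0][0] + B[0][1] = 4 + 10 = 14, A[0][1] + B[1][1] = 3 + 8 = 11, A[0][2] + B[2][1] = -3 + 10 = 7) = 7 (attained at k = 2)
  C[0][2] = min over k of (A[0][0] + B[0][2] = 4 + 5 = 9, A[0][1] + B[1][2] = 3 + 0 = 3, A[0][2] + B[2][2] = -3 + 6 = 3) = 3 (attained at k = 1)
  C[1][0] = min over k of (A[1][0] + B[0][0] = 1 + 2 = 3, A[1][1] + B[1][0] = 3 + -4 = -1, A[1][2] + B[2][0] = -3 + 7 = 4) = -1 (attained at k = 1)
  C[1][1] = min over k of (A[1][0] + B[0][1] = 1 + 10 = 11, A[1][1] + B[1][1] = 3 + 8 = 11, A[1][2] + B[2][1] = -3 + 10 = 7) = 7 (attained at k = 2)
  C[1][2] = min over k of (A[1][0] + B[0][2] = 1 + 5 = 6, A[1][1] + B[1][2] = 3 + 0 = 3, A[1][2] + B[2][2] = -3 + 6 = 3) = 3 (attained at k = 1)
  C[2][0] = min over k of (A[2][0] + B[0][0] = 1 + 2 = 3, A[2][1] + B[1][0] = 6 + -4 = 2, A[2][2] + B[2][0] = 0 + 7 = 7) = 2 (attained at k = 1)
  C[2][1] = min over k of (A[2][0] + B[0][1] = 1 + 10 = 11, A[2][1] + B[1][1] = 6 + 8 = 14, A[2][2] + B[2][1] = 0 + 10 = 10) = 10 (attained at k = 2)
  C[2][2] = min over k of (A[2][0] + B[0][2] = 1 + 5 = 6, A[2][1] + B[1][2] = 6 + 0 = 6, A[2][2] + B[2][2] = 0 + 6 = 6) = 6 (attained at k = 0)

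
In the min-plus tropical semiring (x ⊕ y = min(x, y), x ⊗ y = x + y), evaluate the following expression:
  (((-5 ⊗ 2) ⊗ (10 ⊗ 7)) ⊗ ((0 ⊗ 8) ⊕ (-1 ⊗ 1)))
(((-5 ⊗ 2) ⊗ (10 ⊗ 7)) ⊗ ((0 ⊗ 8) ⊕ (-1 ⊗ 1))) = 14

Expand innermost to outermost. Recall ⊕ takes the minimum of its arguments and ⊗ takes their sum. Working out the expression (((-5 ⊗ 2) ⊗ (10 ⊗ 7)) ⊗ ((0 ⊗ 8) ⊕ (-1 ⊗ 1))) gives 14.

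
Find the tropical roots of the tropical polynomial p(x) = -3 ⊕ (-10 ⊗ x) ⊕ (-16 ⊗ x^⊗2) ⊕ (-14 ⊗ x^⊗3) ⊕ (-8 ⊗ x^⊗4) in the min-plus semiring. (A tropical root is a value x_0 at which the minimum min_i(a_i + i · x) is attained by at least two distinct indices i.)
Roots: {-6, -2, 6, 7}

Each tropical root is a break point of the lower envelope of the lines y = a_i + i · x (there are 5 lines, with slopes 0, 1, ..., 4). Only the lines that attain the minimum somewhere contribute to roots; other lines are dominated. Here the surviving (envelope) indices are i = 4, i = 3, i = 2, i = 1, i = 0.
Intersections between consecutive envelope lines give the roots: for adjacent envelope indices i < j the intersection is x = (a_i − a_j) / (j − i). Reading off the sorted break points: {-6, -2, 6, 7}.
Verification: at each break x_0, at least two indices attain the minimum of min_i(a_i + i · x_0).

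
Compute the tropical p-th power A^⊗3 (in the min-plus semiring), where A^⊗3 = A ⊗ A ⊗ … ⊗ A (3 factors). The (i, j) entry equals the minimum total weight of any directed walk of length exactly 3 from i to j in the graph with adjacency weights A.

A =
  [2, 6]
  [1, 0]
A^⊗3 =
  [6, 6]
  [1, 0]

Each entry (A^⊗3)_ij equals the minimum over all length-3 walks i = v_0 → v_1 → … → v_3 = j of Σ_t A[v_t][v_{t+1}]. For example, for (i, j) = (0, 1) we minimise over 4 possible intermediate vertex sequences; the minimum is 6, attained along the walk 0 → 1 → 1 → 1.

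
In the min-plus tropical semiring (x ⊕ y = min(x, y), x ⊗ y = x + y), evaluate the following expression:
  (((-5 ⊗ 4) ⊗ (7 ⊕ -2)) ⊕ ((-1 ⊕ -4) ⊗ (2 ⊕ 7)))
(((-5 ⊗ 4) ⊗ (7 ⊕ -2)) ⊕ ((-1 ⊕ -4) ⊗ (2 ⊕ 7))) = -3

Expand innermost to outermost. Recall ⊕ takes the minimum of its arguments and ⊗ takes their sum. Working out the expression (((-5 ⊗ 4) ⊗ (7 ⊕ -2)) ⊕ ((-1 ⊕ -4) ⊗ (2 ⊕ 7))) gives -3.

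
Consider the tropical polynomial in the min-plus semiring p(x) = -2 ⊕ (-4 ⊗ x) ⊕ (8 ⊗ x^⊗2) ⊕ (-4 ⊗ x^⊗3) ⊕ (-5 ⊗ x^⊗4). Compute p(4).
p(4) = -2

A tropical monomial a ⊗ x^⊗i evaluates to a + i · x. Evaluating each term at x = 4:
  Term 0 contributes -2 + 0 · 4 = -2
  Term 1 contributes -4 + 1 · 4 = 0
  Term 2 contributes 8 + 2 · 4 = 16
  Term 3 contributes -4 + 3 · 4 = 8
  Term 4 contributes -5 + 4 · 4 = 11
p(4) = ⊕ of these = min[-2, 0, 16, 8, 11] = -2.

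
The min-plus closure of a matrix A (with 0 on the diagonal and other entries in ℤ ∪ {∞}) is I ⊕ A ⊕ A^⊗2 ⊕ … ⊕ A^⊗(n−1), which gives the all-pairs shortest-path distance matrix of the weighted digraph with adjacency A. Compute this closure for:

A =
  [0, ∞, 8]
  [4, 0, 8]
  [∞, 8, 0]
Closure =
  [0, 16, 8]
  [4, 0, 8]
  [12, 8, 0]

This is the Floyd-Warshall all-pairs shortest-path computation. For each intermediate vertex k = 0, 1, …, 2, update dist[i][j] ← min(dist[i][j], dist[i][k] + dist[k][j]). The final matrix gives, for each (i, j), the minimum total weight of any directed path from i to j (possibly empty when i = j).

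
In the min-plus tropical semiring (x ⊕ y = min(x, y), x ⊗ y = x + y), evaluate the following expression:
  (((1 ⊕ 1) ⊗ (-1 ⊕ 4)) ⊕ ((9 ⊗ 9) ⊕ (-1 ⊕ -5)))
(((1 ⊕ 1) ⊗ (-1 ⊕ 4)) ⊕ ((9 ⊗ 9) ⊕ (-1 ⊕ -5))) = -5

Expand innermost to outermost. Recall ⊕ takes the minimum of its arguments and ⊗ takes their sum. Working out the expression (((1 ⊕ 1) ⊗ (-1 ⊕ 4)) ⊕ ((9 ⊗ 9) ⊕ (-1 ⊕ -5))) gives -5.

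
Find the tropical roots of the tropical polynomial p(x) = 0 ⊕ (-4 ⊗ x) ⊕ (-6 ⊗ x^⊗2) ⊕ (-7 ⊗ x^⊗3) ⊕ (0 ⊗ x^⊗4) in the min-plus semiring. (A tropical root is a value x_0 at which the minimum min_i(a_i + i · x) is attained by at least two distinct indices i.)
Roots: {-7, 1, 2, 4}

Each tropical root is a break point of the lower envelope of the lines y = a_i + i · x (there are 5 lines, with slopes 0, 1, ..., 4). Only the lines that attain the minimum somewhere contribute to roots; other lines are dominated. Here the surviving (envelope) indices are i = 4, i = 3, i = 2, i = 1, i = 0.
Intersections between consecutive envelope lines give the roots: for adjacent envelope indices i < j the intersection is x = (a_i − a_j) / (j − i). Reading off the sorted break points: {-7, 1, 2, 4}.
Verification: at each break x_0, at least two indices attain the minimum of min_i(a_i + i · x_0).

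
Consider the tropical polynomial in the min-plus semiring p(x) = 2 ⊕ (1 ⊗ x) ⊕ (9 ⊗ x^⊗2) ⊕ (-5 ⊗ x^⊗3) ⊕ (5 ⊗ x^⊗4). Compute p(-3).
p(-3) = -14

A tropical monomial a ⊗ x^⊗i evaluates to a + i · x. Evaluating each term at x = -3:
  Term 0 contributes 2 + 0 · -3 = 2
  Term 1 contributes 1 + 1 · -3 = -2
  Term 2 contributes 9 + 2 · -3 = 3
  Term 3 contributes -5 + 3 · -3 = -14
  Term 4 contributes 5 + 4 · -3 = -7
p(-3) = ⊕ of these = min[2, -2, 3, -14, -7] = -14.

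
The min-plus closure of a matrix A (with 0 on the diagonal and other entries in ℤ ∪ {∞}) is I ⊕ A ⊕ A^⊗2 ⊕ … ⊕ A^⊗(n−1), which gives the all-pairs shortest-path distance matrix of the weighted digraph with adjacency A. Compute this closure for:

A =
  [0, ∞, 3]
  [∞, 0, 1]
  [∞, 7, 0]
Closure =
  [0, 10, 3]
  [∞, 0, 1]
  [∞, 7, 0]

This is the Floyd-Warshall all-pairs shortest-path computation. For each intermediate vertex k = 0, 1, …, 2, update dist[i][j] ← min(dist[i][j], dist[i][k] + dist[k][j]). The final matrix gives, for each (i, j), the minimum total weight of any directed path from i to j (possibly empty when i = j).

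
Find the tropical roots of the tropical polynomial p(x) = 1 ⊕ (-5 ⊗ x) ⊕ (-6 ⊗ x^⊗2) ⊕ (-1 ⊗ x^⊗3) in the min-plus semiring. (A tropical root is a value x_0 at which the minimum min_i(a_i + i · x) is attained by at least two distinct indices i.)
Roots: {-5, 1, 6}

Each tropical root is a break point of the lower envelope of the lines y = a_i + i · x (there are 4 lines, with slopes 0, 1, ..., 3). Only the lines that attain the minimum somewhere contribute to roots; other lines are dominated. Here the surviving (envelope) indices are i = 3, i = 2, i = 1, i = 0.
Intersections between consecutive envelope lines give the roots: for adjacent envelope indices i < j the intersection is x = (a_i − a_j) / (j − i). Reading off the sorted break points: {-5, 1, 6}.
Verification: at each break x_0, at least two indices attain the minimum of min_i(a_i + i · x_0).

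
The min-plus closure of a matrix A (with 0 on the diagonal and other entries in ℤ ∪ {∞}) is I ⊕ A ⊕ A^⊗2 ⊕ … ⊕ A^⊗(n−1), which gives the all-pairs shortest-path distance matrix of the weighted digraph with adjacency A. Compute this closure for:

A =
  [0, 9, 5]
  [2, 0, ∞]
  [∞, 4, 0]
Closure =
  [0, 9, 5]
  [2, 0, 7]
  [6, 4, 0]

This is the Floyd-Warshall all-pairs shortest-path computation. For each intermediate vertex k = 0, 1, …, 2, update dist[i][j] ← min(dist[i][j], dist[i][k] + dist[k][j]). The final matrix gives, for each (i, j), the minimum total weight of any directed path from i to j (possibly empty when i = j).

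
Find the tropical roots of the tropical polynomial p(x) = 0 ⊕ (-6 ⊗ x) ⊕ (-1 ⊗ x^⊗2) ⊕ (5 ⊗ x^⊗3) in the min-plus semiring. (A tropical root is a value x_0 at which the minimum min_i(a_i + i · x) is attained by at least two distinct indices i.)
Roots: {-6, -5, 6}

Each tropical root is a break point of the lower envelope of the lines y = a_i + i · x (there are 4 lines, with slopes 0, 1, ..., 3). Only the lines that attain the minimum somewhere contribute to roots; other lines are dominated. Here the surviving (envelope) indices are i = 3, i = 2, i = 1, i = 0.
Intersections between consecutive envelope lines give the roots: for adjacent envelope indices i < j the intersection is x = (a_i − a_j) / (j − i). Reading off the sorted break points: {-6, -5, 6}.
Verification: at each break x_0, at least two indices attain the minimum of min_i(a_i + i · x_0).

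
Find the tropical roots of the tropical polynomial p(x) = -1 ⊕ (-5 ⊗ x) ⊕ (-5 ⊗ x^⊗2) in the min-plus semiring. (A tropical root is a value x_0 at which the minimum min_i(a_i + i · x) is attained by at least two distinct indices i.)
Roots: {0, 4}

Each tropical root is a break point of the lower envelope of the lines y = a_i + i · x (there are 3 lines, with slopes 0, 1, ..., 2). Only the lines that attain the minimum somewhere contribute to roots; other lines are dominated. Here the surviving (envelope) indices are i = 2, i = 1, i = 0.
Intersections between consecutive envelope lines give the roots: for adjacent envelope indices i < j the intersection is x = (a_i − a_j) / (j − i). Reading off the sorted break points: {0, 4}.
Verification: at each break x_0, at least two indices attain the minimum of min_i(a_i + i · x_0).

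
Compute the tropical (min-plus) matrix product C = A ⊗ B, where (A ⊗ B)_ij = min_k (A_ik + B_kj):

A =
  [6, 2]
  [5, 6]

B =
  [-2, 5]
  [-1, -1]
A ⊗ B =
  [1, 1]
  [3, 5]

Apply the min-plus product entry-by-entry:
  C[0][0] = min over k of (A[0][0] + B[0][0] = 6 + -2 = 4, A[0][1] + B[1][0] = 2 + -1 = 1) = 1 (attained at k = 1)
  C[0][1] = min over k of (A[0][0] + B[0][1] = 6 + 5 = 11, A[0][1] + B[1][1] = 2 + -1 = 1) = 1 (attained at k = 1)
  C[1][0] = min over k of (A[1][0] + B[0][0] = 5 + -2 = 3, A[1][1] + B[1][0] = 6 + -1 = 5) = 3 (attained at k = 0)
  C[1][1] = min over k of (A[1][0] + B[0][1] = 5 + 5 = 10, A[1][1] + B[1][1] = 6 + -1 = 5) = 5 (attained at k = 1)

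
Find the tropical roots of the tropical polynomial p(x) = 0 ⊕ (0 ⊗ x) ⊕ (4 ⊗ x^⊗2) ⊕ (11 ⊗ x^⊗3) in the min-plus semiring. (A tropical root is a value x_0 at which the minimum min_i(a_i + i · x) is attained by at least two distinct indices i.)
Roots: {-7, -4, 0}

Each tropical root is a break point of the lower envelope of the lines y = a_i + i · x (there are 4 lines, with slopes 0, 1, ..., 3). Only the lines that attain the minimum somewhere contribute to roots; other lines are dominated. Here the surviving (envelope) indices are i = 3, i = 2, i = 1, i = 0.
Intersections between consecutive envelope lines give the roots: for adjacent envelope indices i < j the intersection is x = (a_i − a_j) / (j − i). Reading off the sorted break points: {-7, -4, 0}.
Verification: at each break x_0, at least two indices attain the minimum of min_i(a_i + i · x_0).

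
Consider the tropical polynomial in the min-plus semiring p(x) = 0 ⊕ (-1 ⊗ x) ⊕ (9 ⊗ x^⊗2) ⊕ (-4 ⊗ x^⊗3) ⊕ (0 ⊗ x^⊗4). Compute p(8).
p(8) = 0

A tropical monomial a ⊗ x^⊗i evaluates to a + i · x. Evaluating each term at x = 8:
  Term 0 contributes 0 + 0 · 8 = 0
  Term 1 contributes -1 + 1 · 8 = 7
  Term 2 contributes 9 + 2 · 8 = 25
  Term 3 contributes -4 + 3 · 8 = 20
  Term 4 contributes 0 + 4 · 8 = 32
p(8) = ⊕ of these = min[0, 7, 25, 20, 32] = 0.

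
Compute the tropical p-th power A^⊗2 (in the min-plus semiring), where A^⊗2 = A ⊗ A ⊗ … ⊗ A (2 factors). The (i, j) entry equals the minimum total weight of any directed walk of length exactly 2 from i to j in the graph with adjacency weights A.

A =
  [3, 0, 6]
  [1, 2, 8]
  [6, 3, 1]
A^⊗2 =
  [1, 2, 7]
  [3, 1, 7]
  [4, 4, 2]

Each entry (A^⊗2)_ij equals the minimum over all length-2 walks i = v_0 → v_1 → … → v_2 = j of Σ_t A[v_t][v_{t+1}]. For example, for (i, j) = (0, 2) we minimise over 3 possible intermediate vertex sequences; the minimum is 7, attained along the walk 0 → 2 → 2.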